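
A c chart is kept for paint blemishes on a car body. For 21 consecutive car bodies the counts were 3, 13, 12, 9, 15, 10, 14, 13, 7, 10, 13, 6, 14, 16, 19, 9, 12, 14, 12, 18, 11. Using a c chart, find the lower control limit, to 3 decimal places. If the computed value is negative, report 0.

1.554

c̄ = (3 + 13 + 12 + 9 + 15 + 10 + 14 + 13 + 7 + 10 + 13 + 6 + 14 + 16 + 19 + 9 + 12 + 14 + 12 + 18 + 11) / 21 = 250 / 21 = 11.9048
LCL = c̄ − 3√c̄ = 11.9048 − 3 × 3.4503 = 1.5538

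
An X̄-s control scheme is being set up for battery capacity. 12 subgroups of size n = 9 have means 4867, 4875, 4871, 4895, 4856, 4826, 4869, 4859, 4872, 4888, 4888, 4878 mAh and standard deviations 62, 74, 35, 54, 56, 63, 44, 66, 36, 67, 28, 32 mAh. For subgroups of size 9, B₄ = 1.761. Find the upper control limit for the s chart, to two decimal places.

90.54

s̄ = (62 + 74 + 35 + 54 + 56 + 63 + 44 + 66 + 36 + 67 + 28 + 32) / 12 = 51.4167
UCL_s = B₄·s̄ = 1.761 × 51.4167 = 90.5447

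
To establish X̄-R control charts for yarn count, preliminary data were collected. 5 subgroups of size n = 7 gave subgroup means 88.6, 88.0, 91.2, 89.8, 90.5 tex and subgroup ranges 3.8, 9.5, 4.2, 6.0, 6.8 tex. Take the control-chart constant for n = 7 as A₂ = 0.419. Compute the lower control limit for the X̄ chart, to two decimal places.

87.08

X̄̄ = (88.6 + 88.0 + 91.2 + 89.8 + 90.5) / 5 = 448.1000 / 5 = 89.6200
R̄ = (3.8 + 9.5 + 4.2 + 6.0 + 6.8) / 5 = 30.3000 / 5 = 6.0600
LCL = X̄̄ − A₂·R̄ = 89.6200 − 0.419 × 6.0600 = 87.0809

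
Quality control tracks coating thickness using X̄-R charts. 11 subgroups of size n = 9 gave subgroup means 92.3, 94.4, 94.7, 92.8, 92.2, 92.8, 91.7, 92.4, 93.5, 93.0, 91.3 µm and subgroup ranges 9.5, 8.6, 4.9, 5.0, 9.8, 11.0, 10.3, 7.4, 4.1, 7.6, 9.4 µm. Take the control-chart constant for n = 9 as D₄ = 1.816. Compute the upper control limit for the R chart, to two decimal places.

14.46

R̄ = (9.5 + 8.6 + 4.9 + 5.0 + 9.8 + 11.0 + 10.3 + 7.4 + 4.1 + 7.6 + 9.4) / 11 = 87.6000 / 11 = 7.9636
UCL_R = D₄·R̄ = 1.816 × 7.9636 = 14.4620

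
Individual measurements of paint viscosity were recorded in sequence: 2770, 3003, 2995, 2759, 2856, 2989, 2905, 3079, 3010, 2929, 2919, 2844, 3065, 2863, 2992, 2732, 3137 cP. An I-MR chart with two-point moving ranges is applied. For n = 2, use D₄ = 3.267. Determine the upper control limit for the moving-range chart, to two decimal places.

Moving ranges: 233, 8, 236, 97, 133, 84, 174, 69, 81, 10, 75, 221, 202, 129, 260, 405; M̄R̄ = 2417.0000 / 16 = 151.0625
UCL_MR = D₄·M̄R̄ = 3.267 × 151.0625 = 493.5212

493.52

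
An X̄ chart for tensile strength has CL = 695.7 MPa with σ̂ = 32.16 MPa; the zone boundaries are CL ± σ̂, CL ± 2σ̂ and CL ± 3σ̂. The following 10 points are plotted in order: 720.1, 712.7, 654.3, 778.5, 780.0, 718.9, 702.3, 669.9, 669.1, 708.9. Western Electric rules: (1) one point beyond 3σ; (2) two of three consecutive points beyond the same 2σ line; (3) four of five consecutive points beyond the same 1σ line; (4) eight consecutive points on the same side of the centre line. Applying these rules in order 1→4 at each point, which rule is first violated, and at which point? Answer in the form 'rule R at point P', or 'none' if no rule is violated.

rule 2 at point 5

Zone of each point (C = within 1σ̂, B = 1σ̂–2σ̂, A = 2σ̂–3σ̂, * = beyond 3σ̂; sign = side of CL): 1:+C, 2:+C, 3:-B, 4:+A, 5:+A, 6:+C, 7:+C, 8:-C, 9:-C, 10:+C
Rule 2 (two of three consecutive points beyond the same 2σ limit) is satisfied at point 5.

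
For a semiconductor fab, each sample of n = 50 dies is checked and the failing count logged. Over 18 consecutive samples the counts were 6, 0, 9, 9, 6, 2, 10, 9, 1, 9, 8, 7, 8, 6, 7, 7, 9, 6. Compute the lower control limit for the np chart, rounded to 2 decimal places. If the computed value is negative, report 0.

p̄ = Σdᵢ / (k·n) = 119 / (18 × 50) = 0.13222
LCL = np̄ − 3·√(np̄(1−p̄)) = 6.6111 − 3 × 2.3952 = -0.5745 → 0 (negative, so LCL = 0)

0.00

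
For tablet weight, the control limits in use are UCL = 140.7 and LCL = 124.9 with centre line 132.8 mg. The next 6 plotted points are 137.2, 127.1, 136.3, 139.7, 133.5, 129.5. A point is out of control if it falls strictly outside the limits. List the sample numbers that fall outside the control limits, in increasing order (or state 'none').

none

All 6 points lie within [124.9, 140.7].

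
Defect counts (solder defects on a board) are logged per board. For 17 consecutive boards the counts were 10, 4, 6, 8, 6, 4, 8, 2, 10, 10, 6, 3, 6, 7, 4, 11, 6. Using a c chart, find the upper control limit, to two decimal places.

c̄ = (10 + 4 + 6 + 8 + 6 + 4 + 8 + 2 + 10 + 10 + 6 + 3 + 6 + 7 + 4 + 11 + 6) / 17 = 111 / 17 = 6.5294
UCL = c̄ + 3√c̄ = 6.5294 + 3 × √6.5294 = 6.5294 + 3 × 2.5553 = 14.1952

14.20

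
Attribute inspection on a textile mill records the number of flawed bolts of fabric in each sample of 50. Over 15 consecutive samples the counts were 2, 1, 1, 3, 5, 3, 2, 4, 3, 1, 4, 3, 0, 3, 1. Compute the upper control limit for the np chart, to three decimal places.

p̄ = Σdᵢ / (k·n) = 36 / (15 × 50) = 0.04800
UCL = np̄ + 3·√(np̄(1−p̄)) = 2.4000 + 3 × √(2.4000×0.95200) = 2.4000 + 3 × 1.5116 = 6.9347

6.935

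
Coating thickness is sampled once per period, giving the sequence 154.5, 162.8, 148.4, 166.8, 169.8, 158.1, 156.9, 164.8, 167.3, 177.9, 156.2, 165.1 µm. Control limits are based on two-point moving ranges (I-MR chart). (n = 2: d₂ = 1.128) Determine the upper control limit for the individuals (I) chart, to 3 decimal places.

188.641

X̄ = (154.5 + 162.8 + 148.4 + 166.8 + 169.8 + 158.1 + 156.9 + 164.8 + 167.3 + 177.9 + 156.2 + 165.1) / 12 = 162.3833
Moving ranges: 8.3, 14.4, 18.4, 3.0, 11.7, 1.2, 7.9, 2.5, 10.6, 21.7, 8.9; M̄R̄ = 108.6000 / 11 = 9.8727
UCL = X̄ + 3·M̄R̄/d₂ = 162.3833 + 3 × 9.8727 / 1.128 = 188.6406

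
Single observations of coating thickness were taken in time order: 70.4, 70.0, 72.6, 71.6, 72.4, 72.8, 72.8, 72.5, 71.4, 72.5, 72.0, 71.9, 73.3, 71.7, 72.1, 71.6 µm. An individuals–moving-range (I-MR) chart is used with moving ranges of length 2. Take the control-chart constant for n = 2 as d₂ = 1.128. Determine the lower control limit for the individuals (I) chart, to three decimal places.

X̄ = (70.4 + 70.0 + 72.6 + 71.6 + 72.4 + 72.8 + 72.8 + 72.5 + 71.4 + 72.5 + 72.0 + 71.9 + 73.3 + 71.7 + 72.1 + 71.6) / 16 = 71.9750
Moving ranges: 0.4, 2.6, 1.0, 0.8, 0.4, 0.0, 0.3, 1.1, 1.1, 0.5, 0.1, 1.4, 1.6, 0.4, 0.5; M̄R̄ = 12.2000 / 15 = 0.8133
LCL = X̄ − 3·M̄R̄/d₂ = 71.9750 − 3 × 0.8133 / 1.128 = 69.8119

69.812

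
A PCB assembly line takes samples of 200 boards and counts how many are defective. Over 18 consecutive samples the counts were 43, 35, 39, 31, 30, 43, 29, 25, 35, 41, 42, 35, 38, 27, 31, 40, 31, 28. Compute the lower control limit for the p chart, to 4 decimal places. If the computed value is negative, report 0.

0.0928

p̄ = Σdᵢ / (k·n) = 623 / (18 × 200) = 0.17306
LCL = p̄ − 3·√(p̄(1−p̄)/n) = 0.17306 − 3 × 0.02675 = 0.09281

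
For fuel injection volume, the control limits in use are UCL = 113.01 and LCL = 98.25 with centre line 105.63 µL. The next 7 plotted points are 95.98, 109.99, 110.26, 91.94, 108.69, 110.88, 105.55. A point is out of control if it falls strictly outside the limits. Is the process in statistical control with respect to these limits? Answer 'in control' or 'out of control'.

Compare each point to [98.25, 113.01]: sample 1 = 95.98 < LCL; sample 4 = 91.94 < LCL.

out of control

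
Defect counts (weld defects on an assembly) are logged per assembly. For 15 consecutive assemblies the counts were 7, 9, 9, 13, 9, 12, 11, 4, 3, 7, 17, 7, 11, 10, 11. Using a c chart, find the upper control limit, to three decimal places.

c̄ = (7 + 9 + 9 + 13 + 9 + 12 + 11 + 4 + 3 + 7 + 17 + 7 + 11 + 10 + 11) / 15 = 140 / 15 = 9.3333
UCL = c̄ + 3√c̄ = 9.3333 + 3 × √9.3333 = 9.3333 + 3 × 3.0551 = 18.4985

18.498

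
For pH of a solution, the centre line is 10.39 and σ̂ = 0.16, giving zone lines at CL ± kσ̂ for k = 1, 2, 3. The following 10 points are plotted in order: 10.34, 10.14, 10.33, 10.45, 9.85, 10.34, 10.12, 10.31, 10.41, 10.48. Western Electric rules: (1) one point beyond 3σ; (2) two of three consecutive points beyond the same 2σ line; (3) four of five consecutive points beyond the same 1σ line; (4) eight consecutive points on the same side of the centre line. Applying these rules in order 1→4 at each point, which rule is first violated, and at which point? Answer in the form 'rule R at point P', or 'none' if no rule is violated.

Zone of each point (C = within 1σ̂, B = 1σ̂–2σ̂, A = 2σ̂–3σ̂, * = beyond 3σ̂; sign = side of CL): 1:-C, 2:-B, 3:-C, 4:+C, 5:-*, 6:-C, 7:-B, 8:-C, 9:+C, 10:+C
Rule 1 (one point beyond the 3σ limits) is satisfied at point 5.

rule 1 at point 5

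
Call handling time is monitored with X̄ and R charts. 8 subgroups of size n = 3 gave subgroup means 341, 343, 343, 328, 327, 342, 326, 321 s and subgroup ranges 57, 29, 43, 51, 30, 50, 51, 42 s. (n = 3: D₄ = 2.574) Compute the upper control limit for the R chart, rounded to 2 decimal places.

R̄ = (57 + 29 + 43 + 51 + 30 + 50 + 51 + 42) / 8 = 353.0000 / 8 = 44.1250
UCL_R = D₄·R̄ = 2.574 × 44.1250 = 113.5777

113.58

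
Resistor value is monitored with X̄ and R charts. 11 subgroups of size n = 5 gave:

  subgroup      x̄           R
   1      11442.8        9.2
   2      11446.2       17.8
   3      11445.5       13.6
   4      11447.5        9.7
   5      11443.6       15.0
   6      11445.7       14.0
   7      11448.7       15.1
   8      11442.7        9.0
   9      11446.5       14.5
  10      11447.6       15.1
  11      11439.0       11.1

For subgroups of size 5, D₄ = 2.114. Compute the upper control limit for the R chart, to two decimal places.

27.69

R̄ = (9.2 + 17.8 + 13.6 + 9.7 + 15.0 + 14.0 + 15.1 + 9.0 + 14.5 + 15.1 + 11.1) / 11 = 144.1000 / 11 = 13.1000
UCL_R = D₄·R̄ = 2.114 × 13.1000 = 27.6934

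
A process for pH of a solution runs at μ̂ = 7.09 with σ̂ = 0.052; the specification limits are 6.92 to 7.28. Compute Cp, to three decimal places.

Cp = (USL − LSL) / (6σ̂) = (7.28 − 6.92) / (6 × 0.052) = 0.3600 / 0.3120 = 1.1538

1.154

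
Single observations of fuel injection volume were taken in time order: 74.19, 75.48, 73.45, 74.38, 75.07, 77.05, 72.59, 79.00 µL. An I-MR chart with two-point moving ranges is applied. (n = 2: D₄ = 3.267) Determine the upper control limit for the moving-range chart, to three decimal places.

Moving ranges: 1.29, 2.03, 0.93, 0.69, 1.98, 4.46, 6.41; M̄R̄ = 17.7900 / 7 = 2.5414
UCL_MR = D₄·M̄R̄ = 3.267 × 2.5414 = 8.3028

8.303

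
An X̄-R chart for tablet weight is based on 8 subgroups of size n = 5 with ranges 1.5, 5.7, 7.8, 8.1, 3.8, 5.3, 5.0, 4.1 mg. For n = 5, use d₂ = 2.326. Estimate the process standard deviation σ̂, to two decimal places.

2.22

R̄ = (1.5 + 5.7 + 7.8 + 8.1 + 3.8 + 5.3 + 5.0 + 4.1) / 8 = 5.1625
σ̂ = R̄ / d₂ = 5.1625 / 2.326 = 2.2195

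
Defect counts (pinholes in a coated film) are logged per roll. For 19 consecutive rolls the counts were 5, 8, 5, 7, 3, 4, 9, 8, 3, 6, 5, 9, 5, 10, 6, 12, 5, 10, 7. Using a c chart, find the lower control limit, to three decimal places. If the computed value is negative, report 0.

c̄ = (5 + 8 + 5 + 7 + 3 + 4 + 9 + 8 + 3 + 6 + 5 + 9 + 5 + 10 + 6 + 12 + 5 + 10 + 7) / 19 = 127 / 19 = 6.6842
LCL = c̄ − 3√c̄ = 6.6842 − 3 × 2.5854 = -1.0719 → 0 (cannot be negative)

0.000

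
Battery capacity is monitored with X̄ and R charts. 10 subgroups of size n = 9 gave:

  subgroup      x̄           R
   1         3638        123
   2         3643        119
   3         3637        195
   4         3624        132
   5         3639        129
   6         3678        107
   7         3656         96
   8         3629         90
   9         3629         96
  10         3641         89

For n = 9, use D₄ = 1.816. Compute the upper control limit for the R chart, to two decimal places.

213.56

R̄ = (123 + 119 + 195 + 132 + 129 + 107 + 96 + 90 + 96 + 89) / 10 = 1176.0000 / 10 = 117.6000
UCL_R = D₄·R̄ = 1.816 × 117.6000 = 213.5616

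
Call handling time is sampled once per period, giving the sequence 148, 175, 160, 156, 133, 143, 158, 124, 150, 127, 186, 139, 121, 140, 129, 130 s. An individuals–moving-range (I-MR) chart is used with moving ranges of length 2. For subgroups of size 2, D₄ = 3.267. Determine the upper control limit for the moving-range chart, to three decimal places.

72.310

Moving ranges: 27, 15, 4, 23, 10, 15, 34, 26, 23, 59, 47, 18, 19, 11, 1; M̄R̄ = 332.0000 / 15 = 22.1333
UCL_MR = D₄·M̄R̄ = 3.267 × 22.1333 = 72.3096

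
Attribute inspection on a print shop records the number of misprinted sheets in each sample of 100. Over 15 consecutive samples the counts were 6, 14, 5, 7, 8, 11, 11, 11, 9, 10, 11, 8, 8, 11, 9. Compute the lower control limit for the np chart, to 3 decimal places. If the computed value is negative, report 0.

p̄ = Σdᵢ / (k·n) = 139 / (15 × 100) = 0.09267
LCL = np̄ − 3·√(np̄(1−p̄)) = 9.2667 − 3 × 2.8996 = 0.5677

0.568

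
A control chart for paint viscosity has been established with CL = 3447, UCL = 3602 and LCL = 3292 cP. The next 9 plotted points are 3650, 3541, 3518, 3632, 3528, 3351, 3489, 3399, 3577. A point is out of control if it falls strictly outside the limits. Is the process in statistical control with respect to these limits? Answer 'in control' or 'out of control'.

out of control

Compare each point to [3292, 3602]: sample 1 = 3650 > UCL; sample 4 = 3632 > UCL.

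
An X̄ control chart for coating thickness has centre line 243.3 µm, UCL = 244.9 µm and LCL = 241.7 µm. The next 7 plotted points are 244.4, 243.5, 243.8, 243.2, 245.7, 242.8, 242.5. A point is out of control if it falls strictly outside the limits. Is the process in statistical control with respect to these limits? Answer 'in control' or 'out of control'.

Compare each point to [241.7, 244.9]: sample 5 = 245.7 > UCL.

out of control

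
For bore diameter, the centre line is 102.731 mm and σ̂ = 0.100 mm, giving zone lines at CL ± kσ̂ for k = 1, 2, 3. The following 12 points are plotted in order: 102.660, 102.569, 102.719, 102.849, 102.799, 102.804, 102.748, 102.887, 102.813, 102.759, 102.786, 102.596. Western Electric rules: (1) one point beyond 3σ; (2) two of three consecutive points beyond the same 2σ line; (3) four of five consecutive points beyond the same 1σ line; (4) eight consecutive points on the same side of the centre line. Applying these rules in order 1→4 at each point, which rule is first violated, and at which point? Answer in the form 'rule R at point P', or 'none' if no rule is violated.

Zone of each point (C = within 1σ̂, B = 1σ̂–2σ̂, A = 2σ̂–3σ̂, * = beyond 3σ̂; sign = side of CL): 1:-C, 2:-B, 3:-C, 4:+B, 5:+C, 6:+C, 7:+C, 8:+B, 9:+C, 10:+C, 11:+C, 12:-B
Rule 4 (eight consecutive points on the same side of the centre line) is satisfied at point 11.

rule 4 at point 11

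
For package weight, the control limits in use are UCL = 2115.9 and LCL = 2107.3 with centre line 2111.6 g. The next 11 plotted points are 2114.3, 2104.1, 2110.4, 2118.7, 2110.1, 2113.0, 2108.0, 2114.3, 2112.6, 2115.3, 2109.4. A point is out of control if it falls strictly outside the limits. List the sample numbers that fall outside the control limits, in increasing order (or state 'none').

2, 4

Compare each point to [2107.3, 2115.9]: sample 2 = 2104.1 < LCL; sample 4 = 2118.7 > UCL.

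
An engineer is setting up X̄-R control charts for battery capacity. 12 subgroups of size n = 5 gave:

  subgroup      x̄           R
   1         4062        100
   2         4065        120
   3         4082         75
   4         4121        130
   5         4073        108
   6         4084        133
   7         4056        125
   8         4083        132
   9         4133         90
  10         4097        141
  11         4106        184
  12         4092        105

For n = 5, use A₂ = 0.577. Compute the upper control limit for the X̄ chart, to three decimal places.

4157.218

X̄̄ = (4062 + 4065 + 4082 + 4121 + 4073 + 4084 + 4056 + 4083 + 4133 + 4097 + 4106 + 4092) / 12 = 49054.0000 / 12 = 4087.8333
R̄ = (100 + 120 + 75 + 130 + 108 + 133 + 125 + 132 + 90 + 141 + 184 + 105) / 12 = 1443.0000 / 12 = 120.2500
UCL = X̄̄ + A₂·R̄ = 4087.8333 + 0.577 × 120.2500 = 4157.2176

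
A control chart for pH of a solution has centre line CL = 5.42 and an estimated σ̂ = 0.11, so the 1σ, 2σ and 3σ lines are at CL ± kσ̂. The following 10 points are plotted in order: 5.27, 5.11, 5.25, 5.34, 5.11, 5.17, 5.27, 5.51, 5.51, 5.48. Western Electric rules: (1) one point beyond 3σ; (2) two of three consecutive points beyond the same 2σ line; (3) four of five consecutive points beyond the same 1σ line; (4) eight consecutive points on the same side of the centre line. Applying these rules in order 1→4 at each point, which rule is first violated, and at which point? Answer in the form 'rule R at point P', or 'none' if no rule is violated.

rule 3 at point 5

Zone of each point (C = within 1σ̂, B = 1σ̂–2σ̂, A = 2σ̂–3σ̂, * = beyond 3σ̂; sign = side of CL): 1:-B, 2:-A, 3:-B, 4:-C, 5:-A, 6:-A, 7:-B, 8:+C, 9:+C, 10:+C
Rule 3 (four of five consecutive points beyond the same 1σ limit) is satisfied at point 5.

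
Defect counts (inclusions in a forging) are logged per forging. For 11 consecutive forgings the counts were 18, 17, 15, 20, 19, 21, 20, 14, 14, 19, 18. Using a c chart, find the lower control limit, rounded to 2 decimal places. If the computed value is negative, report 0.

c̄ = (18 + 17 + 15 + 20 + 19 + 21 + 20 + 14 + 14 + 19 + 18) / 11 = 195 / 11 = 17.7273
LCL = c̄ − 3√c̄ = 17.7273 − 3 × 4.2104 = 5.0961

5.10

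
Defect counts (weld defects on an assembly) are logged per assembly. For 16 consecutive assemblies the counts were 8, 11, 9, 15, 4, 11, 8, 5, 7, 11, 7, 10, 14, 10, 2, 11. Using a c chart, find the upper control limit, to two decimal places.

17.91

c̄ = (8 + 11 + 9 + 15 + 4 + 11 + 8 + 5 + 7 + 11 + 7 + 10 + 14 + 10 + 2 + 11) / 16 = 143 / 16 = 8.9375
UCL = c̄ + 3√c̄ = 8.9375 + 3 × √8.9375 = 8.9375 + 3 × 2.9896 = 17.9062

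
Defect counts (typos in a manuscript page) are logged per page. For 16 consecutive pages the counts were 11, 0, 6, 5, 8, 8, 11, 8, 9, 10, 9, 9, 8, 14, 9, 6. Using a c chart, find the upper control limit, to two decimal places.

c̄ = (11 + 0 + 6 + 5 + 8 + 8 + 11 + 8 + 9 + 10 + 9 + 9 + 8 + 14 + 9 + 6) / 16 = 131 / 16 = 8.1875
UCL = c̄ + 3√c̄ = 8.1875 + 3 × √8.1875 = 8.1875 + 3 × 2.8614 = 16.7716

16.77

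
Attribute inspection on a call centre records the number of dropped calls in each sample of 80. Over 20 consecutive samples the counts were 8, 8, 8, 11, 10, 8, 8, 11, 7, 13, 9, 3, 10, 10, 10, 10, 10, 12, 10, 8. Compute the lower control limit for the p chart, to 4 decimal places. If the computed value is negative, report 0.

0.0080

p̄ = Σdᵢ / (k·n) = 184 / (20 × 80) = 0.11500
LCL = p̄ − 3·√(p̄(1−p̄)/n) = 0.11500 − 3 × 0.03567 = 0.00800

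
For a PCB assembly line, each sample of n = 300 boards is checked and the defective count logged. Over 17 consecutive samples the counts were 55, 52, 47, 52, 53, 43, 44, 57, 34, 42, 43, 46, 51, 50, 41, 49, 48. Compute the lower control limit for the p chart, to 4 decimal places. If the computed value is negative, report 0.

p̄ = Σdᵢ / (k·n) = 807 / (17 × 300) = 0.15824
LCL = p̄ − 3·√(p̄(1−p̄)/n) = 0.15824 − 3 × 0.02107 = 0.09502

0.0950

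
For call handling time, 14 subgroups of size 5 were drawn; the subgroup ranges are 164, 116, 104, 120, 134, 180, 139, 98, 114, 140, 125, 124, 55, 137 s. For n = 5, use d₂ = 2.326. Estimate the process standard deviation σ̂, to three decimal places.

R̄ = (164 + 116 + 104 + 120 + 134 + 180 + 139 + 98 + 114 + 140 + 125 + 124 + 55 + 137) / 14 = 125.0000
σ̂ = R̄ / d₂ = 125.0000 / 2.326 = 53.7403

53.740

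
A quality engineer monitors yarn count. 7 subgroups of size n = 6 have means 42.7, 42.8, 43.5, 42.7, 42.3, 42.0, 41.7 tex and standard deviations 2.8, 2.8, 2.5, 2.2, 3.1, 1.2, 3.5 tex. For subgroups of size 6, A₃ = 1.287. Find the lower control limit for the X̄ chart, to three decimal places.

39.201

X̄̄ = (42.7 + 42.8 + 43.5 + 42.7 + 42.3 + 42.0 + 41.7) / 7 = 42.5286
s̄ = (2.8 + 2.8 + 2.5 + 2.2 + 3.1 + 1.2 + 3.5) / 7 = 2.5857
LCL = X̄̄ − A₃·s̄ = 42.5286 − 1.287 × 2.5857 = 39.2008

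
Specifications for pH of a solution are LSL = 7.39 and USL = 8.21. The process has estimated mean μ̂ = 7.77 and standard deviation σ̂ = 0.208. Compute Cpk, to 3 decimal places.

Cpu = (USL − μ̂) / (3σ̂) = (8.21 − 7.77) / (3 × 0.208) = 0.7051; Cpl = (μ̂ − LSL) / (3σ̂) = (7.77 − 7.39) / (3 × 0.208) = 0.6090; Cpk = min(Cpu, Cpl) = 0.6090

0.609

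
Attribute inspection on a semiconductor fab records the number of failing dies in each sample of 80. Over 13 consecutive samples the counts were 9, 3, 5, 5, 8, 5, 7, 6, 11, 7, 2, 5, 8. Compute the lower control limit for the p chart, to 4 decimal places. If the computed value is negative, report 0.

p̄ = Σdᵢ / (k·n) = 81 / (13 × 80) = 0.07788
LCL = p̄ − 3·√(p̄(1−p̄)/n) = 0.07788 − 3 × 0.02996 = -0.01200 → 0 (negative, so LCL = 0)

0.0000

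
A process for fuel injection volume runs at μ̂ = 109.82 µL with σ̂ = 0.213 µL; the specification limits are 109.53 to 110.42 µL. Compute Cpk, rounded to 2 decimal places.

Cpu = (USL − μ̂) / (3σ̂) = (110.42 − 109.82) / (3 × 0.213) = 0.9390; Cpl = (μ̂ − LSL) / (3σ̂) = (109.82 − 109.53) / (3 × 0.213) = 0.4538; Cpk = min(Cpu, Cpl) = 0.4538

0.45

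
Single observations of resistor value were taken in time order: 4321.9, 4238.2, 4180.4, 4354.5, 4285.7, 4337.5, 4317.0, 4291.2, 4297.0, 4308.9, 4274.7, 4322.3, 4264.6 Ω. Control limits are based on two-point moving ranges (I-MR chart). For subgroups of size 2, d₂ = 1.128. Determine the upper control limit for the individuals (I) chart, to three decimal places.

X̄ = (4321.9 + 4238.2 + 4180.4 + 4354.5 + 4285.7 + 4337.5 + 4317.0 + 4291.2 + 4297.0 + 4308.9 + 4274.7 + 4322.3 + 4264.6) / 13 = 4291.8385
Moving ranges: 83.7, 57.8, 174.1, 68.8, 51.8, 20.5, 25.8, 5.8, 11.9, 34.2, 47.6, 57.7; M̄R̄ = 639.7000 / 12 = 53.3083
UCL = X̄ + 3·M̄R̄/d₂ = 4291.8385 + 3 × 53.3083 / 1.128 = 4433.6159

4433.616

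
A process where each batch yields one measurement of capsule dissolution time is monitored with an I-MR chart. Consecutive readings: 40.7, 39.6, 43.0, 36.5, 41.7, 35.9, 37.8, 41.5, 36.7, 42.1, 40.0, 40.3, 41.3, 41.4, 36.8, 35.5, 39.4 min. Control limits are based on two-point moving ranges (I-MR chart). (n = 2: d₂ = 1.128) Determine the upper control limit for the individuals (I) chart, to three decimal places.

X̄ = (40.7 + 39.6 + 43.0 + 36.5 + 41.7 + 35.9 + 37.8 + 41.5 + 36.7 + 42.1 + 40.0 + 40.3 + 41.3 + 41.4 + 36.8 + 35.5 + 39.4) / 17 = 39.4235
Moving ranges: 1.1, 3.4, 6.5, 5.2, 5.8, 1.9, 3.7, 4.8, 5.4, 2.1, 0.3, 1.0, 0.1, 4.6, 1.3, 3.9; M̄R̄ = 51.1000 / 16 = 3.1938
UCL = X̄ + 3·M̄R̄/d₂ = 39.4235 + 3 × 3.1938 / 1.128 = 47.9175

47.918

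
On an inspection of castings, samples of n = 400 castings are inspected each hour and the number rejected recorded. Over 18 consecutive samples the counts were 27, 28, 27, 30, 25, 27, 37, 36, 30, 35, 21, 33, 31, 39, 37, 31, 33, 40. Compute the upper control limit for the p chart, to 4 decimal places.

p̄ = Σdᵢ / (k·n) = 567 / (18 × 400) = 0.07875
UCL = p̄ + 3·√(p̄(1−p̄)/n) = 0.07875 + 3 × √(0.07875×0.92125/400) = 0.07875 + 3 × 0.01347 = 0.11915

0.1192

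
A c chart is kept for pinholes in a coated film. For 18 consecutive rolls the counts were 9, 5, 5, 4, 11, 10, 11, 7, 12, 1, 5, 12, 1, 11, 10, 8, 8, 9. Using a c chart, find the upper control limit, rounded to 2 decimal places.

16.06

c̄ = (9 + 5 + 5 + 4 + 11 + 10 + 11 + 7 + 12 + 1 + 5 + 12 + 1 + 11 + 10 + 8 + 8 + 9) / 18 = 139 / 18 = 7.7222
UCL = c̄ + 3√c̄ = 7.7222 + 3 × √7.7222 = 7.7222 + 3 × 2.7789 = 16.0589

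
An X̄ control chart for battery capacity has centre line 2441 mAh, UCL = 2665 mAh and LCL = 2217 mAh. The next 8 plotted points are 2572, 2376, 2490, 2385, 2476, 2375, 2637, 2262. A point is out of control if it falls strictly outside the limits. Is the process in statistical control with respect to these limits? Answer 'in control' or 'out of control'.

All 8 points lie within [2217, 2665].

in control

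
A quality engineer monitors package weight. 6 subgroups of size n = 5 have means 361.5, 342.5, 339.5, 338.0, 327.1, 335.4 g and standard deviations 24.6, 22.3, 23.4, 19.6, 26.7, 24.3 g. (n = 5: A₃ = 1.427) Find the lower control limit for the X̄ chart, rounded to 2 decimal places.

X̄̄ = (361.5 + 342.5 + 339.5 + 338.0 + 327.1 + 335.4) / 6 = 340.6667
s̄ = (24.6 + 22.3 + 23.4 + 19.6 + 26.7 + 24.3) / 6 = 23.4833
LCL = X̄̄ − A₃·s̄ = 340.6667 − 1.427 × 23.4833 = 307.1560

307.16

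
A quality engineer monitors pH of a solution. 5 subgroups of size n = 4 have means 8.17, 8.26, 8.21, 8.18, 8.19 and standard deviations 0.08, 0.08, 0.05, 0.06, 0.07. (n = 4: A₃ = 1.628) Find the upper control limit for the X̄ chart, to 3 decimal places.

X̄̄ = (8.17 + 8.26 + 8.21 + 8.18 + 8.19) / 5 = 8.2020
s̄ = (0.08 + 0.08 + 0.05 + 0.06 + 0.07) / 5 = 0.0680
UCL = X̄̄ + A₃·s̄ = 8.2020 + 1.628 × 0.0680 = 8.3127

8.313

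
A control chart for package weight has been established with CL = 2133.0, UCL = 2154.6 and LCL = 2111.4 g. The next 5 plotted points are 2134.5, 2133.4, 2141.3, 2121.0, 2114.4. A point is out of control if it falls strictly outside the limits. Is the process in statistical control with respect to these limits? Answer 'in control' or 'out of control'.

All 5 points lie within [2111.4, 2154.6].

in control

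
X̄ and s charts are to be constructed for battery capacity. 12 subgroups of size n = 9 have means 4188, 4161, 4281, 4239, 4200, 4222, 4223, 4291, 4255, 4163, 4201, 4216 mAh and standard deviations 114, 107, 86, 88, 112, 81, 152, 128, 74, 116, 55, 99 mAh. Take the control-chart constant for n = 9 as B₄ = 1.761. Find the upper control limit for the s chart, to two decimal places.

177.86

s̄ = (114 + 107 + 86 + 88 + 112 + 81 + 152 + 128 + 74 + 116 + 55 + 99) / 12 = 101.0000
UCL_s = B₄·s̄ = 1.761 × 101.0000 = 177.8610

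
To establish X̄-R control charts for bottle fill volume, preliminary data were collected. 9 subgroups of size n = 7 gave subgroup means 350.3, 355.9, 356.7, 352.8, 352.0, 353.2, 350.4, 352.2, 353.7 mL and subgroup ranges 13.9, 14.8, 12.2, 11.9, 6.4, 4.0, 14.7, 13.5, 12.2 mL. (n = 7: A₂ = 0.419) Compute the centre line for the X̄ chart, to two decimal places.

X̄̄ = (350.3 + 355.9 + 356.7 + 352.8 + 352.0 + 353.2 + 350.4 + 352.2 + 353.7) / 9 = 3177.2000 / 9 = 353.0222
CL = X̄̄ = 353.0222

353.02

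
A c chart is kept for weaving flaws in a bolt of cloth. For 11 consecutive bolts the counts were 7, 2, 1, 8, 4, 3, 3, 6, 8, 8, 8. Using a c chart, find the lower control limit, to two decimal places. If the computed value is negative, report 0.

c̄ = (7 + 2 + 1 + 8 + 4 + 3 + 3 + 6 + 8 + 8 + 8) / 11 = 58 / 11 = 5.2727
LCL = c̄ − 3√c̄ = 5.2727 − 3 × 2.2962 = -1.6160 → 0 (cannot be negative)

0.00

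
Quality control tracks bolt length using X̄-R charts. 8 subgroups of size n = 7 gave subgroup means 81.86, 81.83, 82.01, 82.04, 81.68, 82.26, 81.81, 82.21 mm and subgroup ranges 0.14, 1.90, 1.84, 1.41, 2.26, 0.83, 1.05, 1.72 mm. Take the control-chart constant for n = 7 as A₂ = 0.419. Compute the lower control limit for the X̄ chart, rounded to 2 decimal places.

81.38

X̄̄ = (81.86 + 81.83 + 82.01 + 82.04 + 81.68 + 82.26 + 81.81 + 82.21) / 8 = 655.7000 / 8 = 81.9625
R̄ = (0.14 + 1.90 + 1.84 + 1.41 + 2.26 + 0.83 + 1.05 + 1.72) / 8 = 11.1500 / 8 = 1.3938
LCL = X̄̄ − A₂·R̄ = 81.9625 − 0.419 × 1.3938 = 81.3785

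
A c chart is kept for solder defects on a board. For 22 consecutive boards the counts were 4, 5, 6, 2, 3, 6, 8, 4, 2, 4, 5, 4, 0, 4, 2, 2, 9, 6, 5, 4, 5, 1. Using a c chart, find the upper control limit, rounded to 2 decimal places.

10.24

c̄ = (4 + 5 + 6 + 2 + 3 + 6 + 8 + 4 + 2 + 4 + 5 + 4 + 0 + 4 + 2 + 2 + 9 + 6 + 5 + 4 + 5 + 1) / 22 = 91 / 22 = 4.1364
UCL = c̄ + 3√c̄ = 4.1364 + 3 × √4.1364 = 4.1364 + 3 × 2.0338 = 10.2378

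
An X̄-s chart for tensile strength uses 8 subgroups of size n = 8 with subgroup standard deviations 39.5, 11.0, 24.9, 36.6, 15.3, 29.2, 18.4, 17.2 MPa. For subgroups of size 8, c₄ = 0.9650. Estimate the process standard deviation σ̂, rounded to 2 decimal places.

s̄ = (39.5 + 11.0 + 24.9 + 36.6 + 15.3 + 29.2 + 18.4 + 17.2) / 8 = 24.0125
σ̂ = s̄ / c₄ = 24.0125 / 0.9650 = 24.8834

24.88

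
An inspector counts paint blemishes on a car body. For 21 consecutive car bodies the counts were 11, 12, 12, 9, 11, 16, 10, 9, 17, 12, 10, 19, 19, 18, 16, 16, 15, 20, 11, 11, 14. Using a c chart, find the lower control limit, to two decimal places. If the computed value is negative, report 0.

c̄ = (11 + 12 + 12 + 9 + 11 + 16 + 10 + 9 + 17 + 12 + 10 + 19 + 19 + 18 + 16 + 16 + 15 + 20 + 11 + 11 + 14) / 21 = 288 / 21 = 13.7143
LCL = c̄ − 3√c̄ = 13.7143 − 3 × 3.7033 = 2.6044

2.60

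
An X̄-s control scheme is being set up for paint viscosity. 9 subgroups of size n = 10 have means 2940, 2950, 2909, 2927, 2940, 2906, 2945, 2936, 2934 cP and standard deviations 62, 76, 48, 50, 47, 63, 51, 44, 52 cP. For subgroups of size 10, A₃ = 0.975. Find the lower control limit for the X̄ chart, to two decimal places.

2878.48

X̄̄ = (2940 + 2950 + 2909 + 2927 + 2940 + 2906 + 2945 + 2936 + 2934) / 9 = 2931.8889
s̄ = (62 + 76 + 48 + 50 + 47 + 63 + 51 + 44 + 52) / 9 = 54.7778
LCL = X̄̄ − A₃·s̄ = 2931.8889 − 0.975 × 54.7778 = 2878.4806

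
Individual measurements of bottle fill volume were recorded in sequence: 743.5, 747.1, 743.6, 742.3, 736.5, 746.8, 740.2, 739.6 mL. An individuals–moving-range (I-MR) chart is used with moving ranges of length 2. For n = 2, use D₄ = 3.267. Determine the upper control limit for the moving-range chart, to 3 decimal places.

Moving ranges: 3.6, 3.5, 1.3, 5.8, 10.3, 6.6, 0.6; M̄R̄ = 31.7000 / 7 = 4.5286
UCL_MR = D₄·M̄R̄ = 3.267 × 4.5286 = 14.7948

14.795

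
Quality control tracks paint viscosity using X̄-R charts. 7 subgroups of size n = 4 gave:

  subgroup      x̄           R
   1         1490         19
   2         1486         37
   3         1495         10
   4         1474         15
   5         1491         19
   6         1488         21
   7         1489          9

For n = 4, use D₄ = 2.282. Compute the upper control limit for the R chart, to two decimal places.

R̄ = (19 + 37 + 10 + 15 + 19 + 21 + 9) / 7 = 130.0000 / 7 = 18.5714
UCL_R = D₄·R̄ = 2.282 × 18.5714 = 42.3800

42.38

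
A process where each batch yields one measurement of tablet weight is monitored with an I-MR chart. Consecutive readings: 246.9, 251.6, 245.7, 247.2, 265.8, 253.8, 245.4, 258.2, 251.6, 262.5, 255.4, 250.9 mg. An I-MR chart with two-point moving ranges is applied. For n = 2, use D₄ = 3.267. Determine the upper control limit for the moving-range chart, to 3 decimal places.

Moving ranges: 4.7, 5.9, 1.5, 18.6, 12.0, 8.4, 12.8, 6.6, 10.9, 7.1, 4.5; M̄R̄ = 93.0000 / 11 = 8.4545
UCL_MR = D₄·M̄R̄ = 3.267 × 8.4545 = 27.6210

27.621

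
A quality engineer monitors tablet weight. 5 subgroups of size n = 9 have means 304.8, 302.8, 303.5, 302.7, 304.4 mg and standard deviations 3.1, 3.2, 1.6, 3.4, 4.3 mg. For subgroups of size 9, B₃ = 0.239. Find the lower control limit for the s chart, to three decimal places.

0.746

s̄ = (3.1 + 3.2 + 1.6 + 3.4 + 4.3) / 5 = 3.1200
LCL_s = B₃·s̄ = 0.239 × 3.1200 = 0.7457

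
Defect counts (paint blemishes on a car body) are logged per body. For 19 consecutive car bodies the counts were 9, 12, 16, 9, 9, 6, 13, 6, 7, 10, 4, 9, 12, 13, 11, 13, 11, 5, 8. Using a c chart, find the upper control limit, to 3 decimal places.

c̄ = (9 + 12 + 16 + 9 + 9 + 6 + 13 + 6 + 7 + 10 + 4 + 9 + 12 + 13 + 11 + 13 + 11 + 5 + 8) / 19 = 183 / 19 = 9.6316
UCL = c̄ + 3√c̄ = 9.6316 + 3 × √9.6316 = 9.6316 + 3 × 3.1035 = 18.9420

18.942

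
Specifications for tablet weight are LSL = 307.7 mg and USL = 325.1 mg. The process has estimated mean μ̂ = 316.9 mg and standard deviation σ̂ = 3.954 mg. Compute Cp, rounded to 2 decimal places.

0.73

Cp = (USL − LSL) / (6σ̂) = (325.1 − 307.7) / (6 × 3.954) = 17.4000 / 23.7240 = 0.7334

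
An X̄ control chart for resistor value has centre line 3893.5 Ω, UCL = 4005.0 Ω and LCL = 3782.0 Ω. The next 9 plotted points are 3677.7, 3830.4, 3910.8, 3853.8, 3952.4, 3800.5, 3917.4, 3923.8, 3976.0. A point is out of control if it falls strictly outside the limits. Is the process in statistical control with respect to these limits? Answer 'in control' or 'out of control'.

Compare each point to [3782.0, 4005.0]: sample 1 = 3677.7 < LCL.

out of control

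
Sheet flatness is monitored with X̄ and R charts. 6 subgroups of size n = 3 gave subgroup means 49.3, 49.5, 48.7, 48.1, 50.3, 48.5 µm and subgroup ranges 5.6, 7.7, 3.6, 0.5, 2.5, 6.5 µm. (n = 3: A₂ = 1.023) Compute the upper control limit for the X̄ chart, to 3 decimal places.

53.568

X̄̄ = (49.3 + 49.5 + 48.7 + 48.1 + 50.3 + 48.5) / 6 = 294.4000 / 6 = 49.0667
R̄ = (5.6 + 7.7 + 3.6 + 0.5 + 2.5 + 6.5) / 6 = 26.4000 / 6 = 4.4000
UCL = X̄̄ + A₂·R̄ = 49.0667 + 1.023 × 4.4000 = 53.5679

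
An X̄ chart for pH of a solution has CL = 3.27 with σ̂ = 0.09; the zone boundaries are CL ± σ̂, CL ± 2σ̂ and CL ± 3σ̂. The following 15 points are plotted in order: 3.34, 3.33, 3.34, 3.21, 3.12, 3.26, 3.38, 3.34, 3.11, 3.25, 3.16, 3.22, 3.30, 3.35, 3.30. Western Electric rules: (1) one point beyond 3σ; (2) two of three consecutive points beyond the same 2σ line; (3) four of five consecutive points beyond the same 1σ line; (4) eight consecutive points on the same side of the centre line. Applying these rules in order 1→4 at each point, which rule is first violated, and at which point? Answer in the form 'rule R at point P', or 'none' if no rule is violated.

none

Zone of each point (C = within 1σ̂, B = 1σ̂–2σ̂, A = 2σ̂–3σ̂, * = beyond 3σ̂; sign = side of CL): 1:+C, 2:+C, 3:+C, 4:-C, 5:-B, 6:-C, 7:+B, 8:+C, 9:-B, 10:-C, 11:-B, 12:-C, 13:+C, 14:+C, 15:+C
No rule fires across all 15 points.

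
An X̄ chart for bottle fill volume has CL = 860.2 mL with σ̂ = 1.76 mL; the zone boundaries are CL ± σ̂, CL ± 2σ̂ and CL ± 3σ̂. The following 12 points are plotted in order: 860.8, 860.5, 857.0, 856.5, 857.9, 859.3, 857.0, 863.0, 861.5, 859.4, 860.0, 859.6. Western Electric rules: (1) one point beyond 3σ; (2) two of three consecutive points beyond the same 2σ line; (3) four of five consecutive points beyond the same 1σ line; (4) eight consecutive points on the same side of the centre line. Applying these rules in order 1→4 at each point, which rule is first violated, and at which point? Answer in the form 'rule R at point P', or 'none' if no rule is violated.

rule 3 at point 7

Zone of each point (C = within 1σ̂, B = 1σ̂–2σ̂, A = 2σ̂–3σ̂, * = beyond 3σ̂; sign = side of CL): 1:+C, 2:+C, 3:-B, 4:-A, 5:-B, 6:-C, 7:-B, 8:+B, 9:+C, 10:-C, 11:-C, 12:-C
Rule 3 (four of five consecutive points beyond the same 1σ limit) is satisfied at point 7.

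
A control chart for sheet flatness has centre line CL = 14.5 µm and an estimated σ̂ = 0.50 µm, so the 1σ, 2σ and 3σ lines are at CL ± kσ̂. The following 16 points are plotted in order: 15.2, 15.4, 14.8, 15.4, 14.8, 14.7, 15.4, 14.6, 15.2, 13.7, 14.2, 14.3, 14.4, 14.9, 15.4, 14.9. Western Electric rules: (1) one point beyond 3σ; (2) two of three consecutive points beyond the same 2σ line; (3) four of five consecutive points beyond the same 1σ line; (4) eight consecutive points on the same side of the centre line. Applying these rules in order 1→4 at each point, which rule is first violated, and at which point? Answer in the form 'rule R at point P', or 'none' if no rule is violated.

Zone of each point (C = within 1σ̂, B = 1σ̂–2σ̂, A = 2σ̂–3σ̂, * = beyond 3σ̂; sign = side of CL): 1:+B, 2:+B, 3:+C, 4:+B, 5:+C, 6:+C, 7:+B, 8:+C, 9:+B, 10:-B, 11:-C, 12:-C, 13:-C, 14:+C, 15:+B, 16:+C
Rule 4 (eight consecutive points on the same side of the centre line) is satisfied at point 8.

rule 4 at point 8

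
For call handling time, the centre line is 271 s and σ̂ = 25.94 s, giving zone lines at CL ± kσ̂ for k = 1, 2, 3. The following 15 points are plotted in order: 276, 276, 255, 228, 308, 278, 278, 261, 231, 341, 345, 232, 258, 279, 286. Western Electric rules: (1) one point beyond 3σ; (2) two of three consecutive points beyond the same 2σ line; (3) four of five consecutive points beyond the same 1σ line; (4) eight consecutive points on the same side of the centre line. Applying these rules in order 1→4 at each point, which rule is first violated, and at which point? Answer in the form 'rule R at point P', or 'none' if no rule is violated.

Zone of each point (C = within 1σ̂, B = 1σ̂–2σ̂, A = 2σ̂–3σ̂, * = beyond 3σ̂; sign = side of CL): 1:+C, 2:+C, 3:-C, 4:-B, 5:+B, 6:+C, 7:+C, 8:-C, 9:-B, 10:+A, 11:+A, 12:-B, 13:-C, 14:+C, 15:+C
Rule 2 (two of three consecutive points beyond the same 2σ limit) is satisfied at point 11.

rule 2 at point 11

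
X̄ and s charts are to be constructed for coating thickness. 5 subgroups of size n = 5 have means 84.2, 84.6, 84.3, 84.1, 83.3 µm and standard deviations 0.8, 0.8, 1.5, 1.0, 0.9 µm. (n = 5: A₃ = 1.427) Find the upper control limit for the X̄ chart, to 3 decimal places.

85.527

X̄̄ = (84.2 + 84.6 + 84.3 + 84.1 + 83.3) / 5 = 84.1000
s̄ = (0.8 + 0.8 + 1.5 + 1.0 + 0.9) / 5 = 1.0000
UCL = X̄̄ + A₃·s̄ = 84.1000 + 1.427 × 1.0000 = 85.5270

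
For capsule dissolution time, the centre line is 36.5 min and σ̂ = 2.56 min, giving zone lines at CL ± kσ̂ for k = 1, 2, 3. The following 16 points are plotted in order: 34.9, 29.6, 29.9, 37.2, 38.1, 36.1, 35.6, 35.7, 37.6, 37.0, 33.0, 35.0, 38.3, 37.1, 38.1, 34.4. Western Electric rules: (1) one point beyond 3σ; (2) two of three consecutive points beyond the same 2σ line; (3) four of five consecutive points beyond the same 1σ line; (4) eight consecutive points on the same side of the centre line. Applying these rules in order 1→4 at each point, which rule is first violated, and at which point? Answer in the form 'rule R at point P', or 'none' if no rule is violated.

Zone of each point (C = within 1σ̂, B = 1σ̂–2σ̂, A = 2σ̂–3σ̂, * = beyond 3σ̂; sign = side of CL): 1:-C, 2:-A, 3:-A, 4:+C, 5:+C, 6:-C, 7:-C, 8:-C, 9:+C, 10:+C, 11:-B, 12:-C, 13:+C, 14:+C, 15:+C, 16:-C
Rule 2 (two of three consecutive points beyond the same 2σ limit) is satisfied at point 3.

rule 2 at point 3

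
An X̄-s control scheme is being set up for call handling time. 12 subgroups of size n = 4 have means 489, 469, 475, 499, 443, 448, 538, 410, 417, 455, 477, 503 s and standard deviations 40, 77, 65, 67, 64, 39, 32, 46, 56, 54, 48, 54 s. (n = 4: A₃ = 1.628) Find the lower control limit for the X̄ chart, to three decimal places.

X̄̄ = (489 + 469 + 475 + 499 + 443 + 448 + 538 + 410 + 417 + 455 + 477 + 503) / 12 = 468.5833
s̄ = (40 + 77 + 65 + 67 + 64 + 39 + 32 + 46 + 56 + 54 + 48 + 54) / 12 = 53.5000
LCL = X̄̄ − A₃·s̄ = 468.5833 − 1.628 × 53.5000 = 381.4853

381.485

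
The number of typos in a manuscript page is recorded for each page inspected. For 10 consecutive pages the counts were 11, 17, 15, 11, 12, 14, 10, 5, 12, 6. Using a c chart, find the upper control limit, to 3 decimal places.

c̄ = (11 + 17 + 15 + 11 + 12 + 14 + 10 + 5 + 12 + 6) / 10 = 113 / 10 = 11.3000
UCL = c̄ + 3√c̄ = 11.3000 + 3 × √11.3000 = 11.3000 + 3 × 3.3615 = 21.3846

21.385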